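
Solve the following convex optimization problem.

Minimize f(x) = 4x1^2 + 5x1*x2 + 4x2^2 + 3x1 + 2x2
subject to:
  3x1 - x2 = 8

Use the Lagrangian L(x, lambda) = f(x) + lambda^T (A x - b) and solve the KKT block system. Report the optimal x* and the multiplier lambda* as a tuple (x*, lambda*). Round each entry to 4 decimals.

Form the Lagrangian:
  L(x, lambda) = (1/2) x^T Q x + c^T x + lambda^T (A x - b)
Stationarity (grad_x L = 0): Q x + c + A^T lambda = 0.
Primal feasibility: A x = b.

This gives the KKT block system:
  [ Q   A^T ] [ x     ]   [-c ]
  [ A    0  ] [ lambda ] = [ b ]

Solving the linear system:
  x*      = (2.0273, -1.9182)
  lambda* = (-3.2091)
  f(x*)   = 13.9591

x* = (2.0273, -1.9182), lambda* = (-3.2091)


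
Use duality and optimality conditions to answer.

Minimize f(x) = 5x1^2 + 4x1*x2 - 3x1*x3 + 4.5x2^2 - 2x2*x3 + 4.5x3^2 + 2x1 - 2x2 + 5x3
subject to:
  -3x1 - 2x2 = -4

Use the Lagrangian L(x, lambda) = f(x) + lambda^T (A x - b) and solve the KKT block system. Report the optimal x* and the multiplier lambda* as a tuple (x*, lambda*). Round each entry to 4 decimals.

Form the Lagrangian:
  L(x, lambda) = (1/2) x^T Q x + c^T x + lambda^T (A x - b)
Stationarity (grad_x L = 0): Q x + c + A^T lambda = 0.
Primal feasibility: A x = b.

This gives the KKT block system:
  [ Q   A^T ] [ x     ]   [-c ]
  [ A    0  ] [ lambda ] = [ b ]

Solving the linear system:
  x*      = (0.7671, 0.8493, -0.1111)
  lambda* = (4.4673)
  f(x*)   = 8.5746

x* = (0.7671, 0.8493, -0.1111), lambda* = (4.4673)


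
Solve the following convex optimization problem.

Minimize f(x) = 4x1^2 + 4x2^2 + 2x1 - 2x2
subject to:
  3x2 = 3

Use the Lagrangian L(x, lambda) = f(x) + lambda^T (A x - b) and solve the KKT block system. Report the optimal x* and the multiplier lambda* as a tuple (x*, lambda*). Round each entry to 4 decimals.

Form the Lagrangian:
  L(x, lambda) = (1/2) x^T Q x + c^T x + lambda^T (A x - b)
Stationarity (grad_x L = 0): Q x + c + A^T lambda = 0.
Primal feasibility: A x = b.

This gives the KKT block system:
  [ Q   A^T ] [ x     ]   [-c ]
  [ A    0  ] [ lambda ] = [ b ]

Solving the linear system:
  x*      = (-0.25, 1)
  lambda* = (-2)
  f(x*)   = 1.75

x* = (-0.25, 1), lambda* = (-2)


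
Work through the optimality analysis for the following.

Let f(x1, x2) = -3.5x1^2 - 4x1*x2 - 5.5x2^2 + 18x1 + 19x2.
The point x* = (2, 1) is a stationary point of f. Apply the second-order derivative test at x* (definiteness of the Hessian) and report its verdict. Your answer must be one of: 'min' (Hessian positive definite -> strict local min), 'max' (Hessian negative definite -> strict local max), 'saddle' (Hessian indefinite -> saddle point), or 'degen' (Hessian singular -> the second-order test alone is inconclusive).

Compute the Hessian H = grad^2 f:
  H = [[-7, -4], [-4, -11]]
Verify stationarity: grad f(x*) = H x* + g = (0, 0).
Eigenvalues of H: -13.4721, -4.5279.
Both eigenvalues < 0, so H is negative definite -> x* is a strict local max.

max


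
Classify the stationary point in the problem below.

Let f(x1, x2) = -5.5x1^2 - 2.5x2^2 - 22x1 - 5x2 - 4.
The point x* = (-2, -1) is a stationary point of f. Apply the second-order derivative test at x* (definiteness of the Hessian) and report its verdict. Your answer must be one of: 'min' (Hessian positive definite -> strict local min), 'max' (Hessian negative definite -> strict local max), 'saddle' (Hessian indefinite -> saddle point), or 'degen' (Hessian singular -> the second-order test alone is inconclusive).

Compute the Hessian H = grad^2 f:
  H = [[-11, 0], [0, -5]]
Verify stationarity: grad f(x*) = H x* + g = (0, 0).
Eigenvalues of H: -11, -5.
Both eigenvalues < 0, so H is negative definite -> x* is a strict local max.

max


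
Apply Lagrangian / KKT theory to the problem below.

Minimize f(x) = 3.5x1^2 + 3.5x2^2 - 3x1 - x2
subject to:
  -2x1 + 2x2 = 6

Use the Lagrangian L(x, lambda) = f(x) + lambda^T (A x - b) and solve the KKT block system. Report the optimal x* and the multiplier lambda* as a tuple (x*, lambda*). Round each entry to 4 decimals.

Form the Lagrangian:
  L(x, lambda) = (1/2) x^T Q x + c^T x + lambda^T (A x - b)
Stationarity (grad_x L = 0): Q x + c + A^T lambda = 0.
Primal feasibility: A x = b.

This gives the KKT block system:
  [ Q   A^T ] [ x     ]   [-c ]
  [ A    0  ] [ lambda ] = [ b ]

Solving the linear system:
  x*      = (-1.2143, 1.7857)
  lambda* = (-5.75)
  f(x*)   = 18.1786

x* = (-1.2143, 1.7857), lambda* = (-5.75)


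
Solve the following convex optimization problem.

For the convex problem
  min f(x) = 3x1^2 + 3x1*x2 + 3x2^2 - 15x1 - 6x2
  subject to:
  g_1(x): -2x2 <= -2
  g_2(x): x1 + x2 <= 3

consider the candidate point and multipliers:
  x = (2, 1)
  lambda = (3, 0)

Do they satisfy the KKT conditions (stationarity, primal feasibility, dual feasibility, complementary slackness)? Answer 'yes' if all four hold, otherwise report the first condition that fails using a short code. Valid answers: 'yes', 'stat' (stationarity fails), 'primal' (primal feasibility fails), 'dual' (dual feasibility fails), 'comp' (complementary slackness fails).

Gradient of f: grad f(x) = Q x + c = (0, 6)
Constraint values g_i(x) = a_i^T x - b_i:
  g_1((2, 1)) = 0
  g_2((2, 1)) = 0
Stationarity residual: grad f(x) + sum_i lambda_i a_i = (0, 0)
  -> stationarity OK
Primal feasibility (all g_i <= 0): OK
Dual feasibility (all lambda_i >= 0): OK
Complementary slackness (lambda_i * g_i(x) = 0 for all i): OK

Verdict: yes, KKT holds.

yes


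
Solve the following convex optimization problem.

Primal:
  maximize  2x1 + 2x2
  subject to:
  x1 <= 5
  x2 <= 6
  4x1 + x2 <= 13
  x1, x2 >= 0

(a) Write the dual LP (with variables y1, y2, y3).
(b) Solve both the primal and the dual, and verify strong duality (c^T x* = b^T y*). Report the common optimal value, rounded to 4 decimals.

The standard primal-dual pair for 'max c^T x s.t. A x <= b, x >= 0' is:
  Dual:  min b^T y  s.t.  A^T y >= c,  y >= 0.

So the dual LP is:
  minimize  5y1 + 6y2 + 13y3
  subject to:
    y1 + 4y3 >= 2
    y2 + y3 >= 2
    y1, y2, y3 >= 0

Solving the primal: x* = (1.75, 6).
  primal value c^T x* = 15.5.
Solving the dual: y* = (0, 1.5, 0.5).
  dual value b^T y* = 15.5.
Strong duality: c^T x* = b^T y*. Confirmed.

15.5


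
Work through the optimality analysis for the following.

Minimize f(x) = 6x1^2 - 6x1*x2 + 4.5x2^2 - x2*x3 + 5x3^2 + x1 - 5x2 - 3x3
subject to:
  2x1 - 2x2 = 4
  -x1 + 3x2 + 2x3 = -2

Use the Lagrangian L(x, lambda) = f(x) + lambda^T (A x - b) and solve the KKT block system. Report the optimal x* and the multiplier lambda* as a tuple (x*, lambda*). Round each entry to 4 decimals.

Form the Lagrangian:
  L(x, lambda) = (1/2) x^T Q x + c^T x + lambda^T (A x - b)
Stationarity (grad_x L = 0): Q x + c + A^T lambda = 0.
Primal feasibility: A x = b.

This gives the KKT block system:
  [ Q   A^T ] [ x     ]   [-c ]
  [ A    0  ] [ lambda ] = [ b ]

Solving the linear system:
  x*      = (1.4762, -0.5238, 0.5238)
  lambda* = (-11.619, -1.381)
  f(x*)   = 23.119

x* = (1.4762, -0.5238, 0.5238), lambda* = (-11.619, -1.381)


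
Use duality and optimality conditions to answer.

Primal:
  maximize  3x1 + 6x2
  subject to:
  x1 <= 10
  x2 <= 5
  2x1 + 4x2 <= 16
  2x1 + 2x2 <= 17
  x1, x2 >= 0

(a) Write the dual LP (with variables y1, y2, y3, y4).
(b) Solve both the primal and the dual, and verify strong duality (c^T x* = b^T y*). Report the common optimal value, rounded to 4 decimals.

The standard primal-dual pair for 'max c^T x s.t. A x <= b, x >= 0' is:
  Dual:  min b^T y  s.t.  A^T y >= c,  y >= 0.

So the dual LP is:
  minimize  10y1 + 5y2 + 16y3 + 17y4
  subject to:
    y1 + 2y3 + 2y4 >= 3
    y2 + 4y3 + 2y4 >= 6
    y1, y2, y3, y4 >= 0

Solving the primal: x* = (8, 0).
  primal value c^T x* = 24.
Solving the dual: y* = (0, 0, 1.5, 0).
  dual value b^T y* = 24.
Strong duality: c^T x* = b^T y*. Confirmed.

24


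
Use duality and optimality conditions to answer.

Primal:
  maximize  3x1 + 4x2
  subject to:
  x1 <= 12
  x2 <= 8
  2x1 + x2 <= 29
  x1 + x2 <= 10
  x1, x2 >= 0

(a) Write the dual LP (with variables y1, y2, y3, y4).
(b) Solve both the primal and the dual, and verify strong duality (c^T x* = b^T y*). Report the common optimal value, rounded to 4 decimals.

The standard primal-dual pair for 'max c^T x s.t. A x <= b, x >= 0' is:
  Dual:  min b^T y  s.t.  A^T y >= c,  y >= 0.

So the dual LP is:
  minimize  12y1 + 8y2 + 29y3 + 10y4
  subject to:
    y1 + 2y3 + y4 >= 3
    y2 + y3 + y4 >= 4
    y1, y2, y3, y4 >= 0

Solving the primal: x* = (2, 8).
  primal value c^T x* = 38.
Solving the dual: y* = (0, 1, 0, 3).
  dual value b^T y* = 38.
Strong duality: c^T x* = b^T y*. Confirmed.

38


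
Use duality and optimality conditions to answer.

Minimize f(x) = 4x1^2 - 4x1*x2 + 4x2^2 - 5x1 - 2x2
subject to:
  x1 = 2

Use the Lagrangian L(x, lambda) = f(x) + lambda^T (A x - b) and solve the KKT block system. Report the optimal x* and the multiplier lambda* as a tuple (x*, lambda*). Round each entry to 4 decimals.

Form the Lagrangian:
  L(x, lambda) = (1/2) x^T Q x + c^T x + lambda^T (A x - b)
Stationarity (grad_x L = 0): Q x + c + A^T lambda = 0.
Primal feasibility: A x = b.

This gives the KKT block system:
  [ Q   A^T ] [ x     ]   [-c ]
  [ A    0  ] [ lambda ] = [ b ]

Solving the linear system:
  x*      = (2, 1.25)
  lambda* = (-6)
  f(x*)   = -0.25

x* = (2, 1.25), lambda* = (-6)


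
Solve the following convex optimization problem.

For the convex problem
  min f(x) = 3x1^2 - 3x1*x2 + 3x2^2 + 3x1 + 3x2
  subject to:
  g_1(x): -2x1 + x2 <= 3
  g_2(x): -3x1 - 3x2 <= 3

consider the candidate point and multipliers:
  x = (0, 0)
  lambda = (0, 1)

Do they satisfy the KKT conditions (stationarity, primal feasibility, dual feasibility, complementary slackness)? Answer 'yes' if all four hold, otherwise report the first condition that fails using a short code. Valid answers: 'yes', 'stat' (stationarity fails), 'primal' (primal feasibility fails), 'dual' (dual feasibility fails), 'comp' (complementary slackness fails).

Gradient of f: grad f(x) = Q x + c = (3, 3)
Constraint values g_i(x) = a_i^T x - b_i:
  g_1((0, 0)) = -3
  g_2((0, 0)) = -3
Stationarity residual: grad f(x) + sum_i lambda_i a_i = (0, 0)
  -> stationarity OK
Primal feasibility (all g_i <= 0): OK
Dual feasibility (all lambda_i >= 0): OK
Complementary slackness (lambda_i * g_i(x) = 0 for all i): FAILS

Verdict: the first failing condition is complementary_slackness -> comp.

comp


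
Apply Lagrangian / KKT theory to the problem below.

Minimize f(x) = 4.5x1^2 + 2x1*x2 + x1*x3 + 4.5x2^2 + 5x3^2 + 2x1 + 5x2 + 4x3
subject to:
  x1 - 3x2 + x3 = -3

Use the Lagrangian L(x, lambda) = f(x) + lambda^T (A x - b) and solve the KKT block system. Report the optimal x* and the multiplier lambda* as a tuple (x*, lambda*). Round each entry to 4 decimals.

Form the Lagrangian:
  L(x, lambda) = (1/2) x^T Q x + c^T x + lambda^T (A x - b)
Stationarity (grad_x L = 0): Q x + c + A^T lambda = 0.
Primal feasibility: A x = b.

This gives the KKT block system:
  [ Q   A^T ] [ x     ]   [-c ]
  [ A    0  ] [ lambda ] = [ b ]

Solving the linear system:
  x*      = (-0.6144, 0.5822, -0.6389)
  lambda* = (3.0038)
  f(x*)   = 4.069

x* = (-0.6144, 0.5822, -0.6389), lambda* = (3.0038)


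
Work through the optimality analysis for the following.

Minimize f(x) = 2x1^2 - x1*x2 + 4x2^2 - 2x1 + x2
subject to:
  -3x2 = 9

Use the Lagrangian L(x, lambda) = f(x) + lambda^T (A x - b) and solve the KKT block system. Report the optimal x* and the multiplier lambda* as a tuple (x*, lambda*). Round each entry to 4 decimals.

Form the Lagrangian:
  L(x, lambda) = (1/2) x^T Q x + c^T x + lambda^T (A x - b)
Stationarity (grad_x L = 0): Q x + c + A^T lambda = 0.
Primal feasibility: A x = b.

This gives the KKT block system:
  [ Q   A^T ] [ x     ]   [-c ]
  [ A    0  ] [ lambda ] = [ b ]

Solving the linear system:
  x*      = (-0.25, -3)
  lambda* = (-7.5833)
  f(x*)   = 32.875

x* = (-0.25, -3), lambda* = (-7.5833)


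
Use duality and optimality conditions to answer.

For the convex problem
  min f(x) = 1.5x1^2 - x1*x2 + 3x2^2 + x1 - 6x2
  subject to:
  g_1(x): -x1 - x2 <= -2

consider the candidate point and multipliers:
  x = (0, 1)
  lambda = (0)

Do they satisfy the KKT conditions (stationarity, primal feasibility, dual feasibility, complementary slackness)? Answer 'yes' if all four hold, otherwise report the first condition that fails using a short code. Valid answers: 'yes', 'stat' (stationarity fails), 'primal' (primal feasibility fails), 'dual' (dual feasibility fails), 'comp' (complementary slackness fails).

Gradient of f: grad f(x) = Q x + c = (0, 0)
Constraint values g_i(x) = a_i^T x - b_i:
  g_1((0, 1)) = 1
Stationarity residual: grad f(x) + sum_i lambda_i a_i = (0, 0)
  -> stationarity OK
Primal feasibility (all g_i <= 0): FAILS
Dual feasibility (all lambda_i >= 0): OK
Complementary slackness (lambda_i * g_i(x) = 0 for all i): OK

Verdict: the first failing condition is primal_feasibility -> primal.

primal


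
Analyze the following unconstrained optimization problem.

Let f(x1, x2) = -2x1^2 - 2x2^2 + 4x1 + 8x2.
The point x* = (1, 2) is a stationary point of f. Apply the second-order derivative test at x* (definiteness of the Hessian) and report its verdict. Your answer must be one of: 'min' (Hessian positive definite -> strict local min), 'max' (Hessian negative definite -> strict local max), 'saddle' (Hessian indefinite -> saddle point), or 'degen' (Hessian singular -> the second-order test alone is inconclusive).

Compute the Hessian H = grad^2 f:
  H = [[-4, 0], [0, -4]]
Verify stationarity: grad f(x*) = H x* + g = (0, 0).
Eigenvalues of H: -4, -4.
Both eigenvalues < 0, so H is negative definite -> x* is a strict local max.

max


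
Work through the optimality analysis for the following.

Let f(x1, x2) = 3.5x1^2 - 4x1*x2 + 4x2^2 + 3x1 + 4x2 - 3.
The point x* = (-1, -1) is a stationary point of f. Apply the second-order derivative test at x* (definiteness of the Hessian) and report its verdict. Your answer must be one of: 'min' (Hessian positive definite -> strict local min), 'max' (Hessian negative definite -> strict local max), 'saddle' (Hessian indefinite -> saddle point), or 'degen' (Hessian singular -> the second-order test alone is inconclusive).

Compute the Hessian H = grad^2 f:
  H = [[7, -4], [-4, 8]]
Verify stationarity: grad f(x*) = H x* + g = (0, 0).
Eigenvalues of H: 3.4689, 11.5311.
Both eigenvalues > 0, so H is positive definite -> x* is a strict local min.

min


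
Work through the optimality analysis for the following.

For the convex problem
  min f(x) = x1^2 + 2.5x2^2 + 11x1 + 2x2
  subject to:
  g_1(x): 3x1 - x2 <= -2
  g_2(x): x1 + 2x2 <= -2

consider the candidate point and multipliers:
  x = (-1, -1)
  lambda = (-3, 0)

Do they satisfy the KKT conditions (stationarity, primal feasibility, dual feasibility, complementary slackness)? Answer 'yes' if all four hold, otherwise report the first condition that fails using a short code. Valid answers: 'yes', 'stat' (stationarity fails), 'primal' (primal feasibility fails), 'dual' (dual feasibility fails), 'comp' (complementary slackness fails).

Gradient of f: grad f(x) = Q x + c = (9, -3)
Constraint values g_i(x) = a_i^T x - b_i:
  g_1((-1, -1)) = 0
  g_2((-1, -1)) = -1
Stationarity residual: grad f(x) + sum_i lambda_i a_i = (0, 0)
  -> stationarity OK
Primal feasibility (all g_i <= 0): OK
Dual feasibility (all lambda_i >= 0): FAILS
Complementary slackness (lambda_i * g_i(x) = 0 for all i): OK

Verdict: the first failing condition is dual_feasibility -> dual.

dual


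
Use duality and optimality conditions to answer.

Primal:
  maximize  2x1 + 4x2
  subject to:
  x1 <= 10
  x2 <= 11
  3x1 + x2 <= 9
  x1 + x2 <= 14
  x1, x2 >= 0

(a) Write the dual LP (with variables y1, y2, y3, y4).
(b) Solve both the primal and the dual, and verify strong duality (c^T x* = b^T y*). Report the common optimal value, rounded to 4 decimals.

The standard primal-dual pair for 'max c^T x s.t. A x <= b, x >= 0' is:
  Dual:  min b^T y  s.t.  A^T y >= c,  y >= 0.

So the dual LP is:
  minimize  10y1 + 11y2 + 9y3 + 14y4
  subject to:
    y1 + 3y3 + y4 >= 2
    y2 + y3 + y4 >= 4
    y1, y2, y3, y4 >= 0

Solving the primal: x* = (0, 9).
  primal value c^T x* = 36.
Solving the dual: y* = (0, 0, 4, 0).
  dual value b^T y* = 36.
Strong duality: c^T x* = b^T y*. Confirmed.

36


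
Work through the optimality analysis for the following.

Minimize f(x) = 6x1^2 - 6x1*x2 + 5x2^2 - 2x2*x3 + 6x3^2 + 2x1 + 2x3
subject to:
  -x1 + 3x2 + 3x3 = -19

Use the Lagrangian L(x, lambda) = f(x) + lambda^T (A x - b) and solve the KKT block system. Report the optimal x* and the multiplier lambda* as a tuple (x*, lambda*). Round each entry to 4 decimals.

Form the Lagrangian:
  L(x, lambda) = (1/2) x^T Q x + c^T x + lambda^T (A x - b)
Stationarity (grad_x L = 0): Q x + c + A^T lambda = 0.
Primal feasibility: A x = b.

This gives the KKT block system:
  [ Q   A^T ] [ x     ]   [-c ]
  [ A    0  ] [ lambda ] = [ b ]

Solving the linear system:
  x*      = (-1.4389, -3.9237, -2.8893)
  lambda* = (8.2748)
  f(x*)   = 74.2824

x* = (-1.4389, -3.9237, -2.8893), lambda* = (8.2748)


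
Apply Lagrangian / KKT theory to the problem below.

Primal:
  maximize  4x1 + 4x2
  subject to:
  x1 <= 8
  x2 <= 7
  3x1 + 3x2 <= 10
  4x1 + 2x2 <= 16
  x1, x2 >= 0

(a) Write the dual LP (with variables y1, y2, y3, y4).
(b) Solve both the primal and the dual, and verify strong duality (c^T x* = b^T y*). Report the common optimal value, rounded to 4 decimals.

The standard primal-dual pair for 'max c^T x s.t. A x <= b, x >= 0' is:
  Dual:  min b^T y  s.t.  A^T y >= c,  y >= 0.

So the dual LP is:
  minimize  8y1 + 7y2 + 10y3 + 16y4
  subject to:
    y1 + 3y3 + 4y4 >= 4
    y2 + 3y3 + 2y4 >= 4
    y1, y2, y3, y4 >= 0

Solving the primal: x* = (3.3333, 0).
  primal value c^T x* = 13.3333.
Solving the dual: y* = (0, 0, 1.3333, 0).
  dual value b^T y* = 13.3333.
Strong duality: c^T x* = b^T y*. Confirmed.

13.3333


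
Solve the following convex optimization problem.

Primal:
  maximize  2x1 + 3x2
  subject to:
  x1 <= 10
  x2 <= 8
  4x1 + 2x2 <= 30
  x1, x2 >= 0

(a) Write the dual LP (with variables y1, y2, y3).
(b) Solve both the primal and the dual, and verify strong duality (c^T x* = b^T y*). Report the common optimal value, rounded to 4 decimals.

The standard primal-dual pair for 'max c^T x s.t. A x <= b, x >= 0' is:
  Dual:  min b^T y  s.t.  A^T y >= c,  y >= 0.

So the dual LP is:
  minimize  10y1 + 8y2 + 30y3
  subject to:
    y1 + 4y3 >= 2
    y2 + 2y3 >= 3
    y1, y2, y3 >= 0

Solving the primal: x* = (3.5, 8).
  primal value c^T x* = 31.
Solving the dual: y* = (0, 2, 0.5).
  dual value b^T y* = 31.
Strong duality: c^T x* = b^T y*. Confirmed.

31


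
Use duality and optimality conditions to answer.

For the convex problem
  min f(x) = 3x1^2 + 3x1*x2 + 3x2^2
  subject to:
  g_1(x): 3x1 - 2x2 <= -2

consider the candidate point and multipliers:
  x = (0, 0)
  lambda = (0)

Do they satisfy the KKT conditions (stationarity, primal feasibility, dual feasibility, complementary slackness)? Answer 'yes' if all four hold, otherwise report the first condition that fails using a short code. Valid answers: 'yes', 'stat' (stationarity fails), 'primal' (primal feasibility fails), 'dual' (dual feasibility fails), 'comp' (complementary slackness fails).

Gradient of f: grad f(x) = Q x + c = (0, 0)
Constraint values g_i(x) = a_i^T x - b_i:
  g_1((0, 0)) = 2
Stationarity residual: grad f(x) + sum_i lambda_i a_i = (0, 0)
  -> stationarity OK
Primal feasibility (all g_i <= 0): FAILS
Dual feasibility (all lambda_i >= 0): OK
Complementary slackness (lambda_i * g_i(x) = 0 for all i): OK

Verdict: the first failing condition is primal_feasibility -> primal.

primal


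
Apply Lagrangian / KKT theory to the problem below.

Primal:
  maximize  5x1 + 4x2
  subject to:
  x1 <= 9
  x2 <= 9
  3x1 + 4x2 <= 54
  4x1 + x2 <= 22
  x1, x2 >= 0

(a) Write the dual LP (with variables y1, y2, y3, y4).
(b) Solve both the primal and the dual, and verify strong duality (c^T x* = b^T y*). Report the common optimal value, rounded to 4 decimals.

The standard primal-dual pair for 'max c^T x s.t. A x <= b, x >= 0' is:
  Dual:  min b^T y  s.t.  A^T y >= c,  y >= 0.

So the dual LP is:
  minimize  9y1 + 9y2 + 54y3 + 22y4
  subject to:
    y1 + 3y3 + 4y4 >= 5
    y2 + 4y3 + y4 >= 4
    y1, y2, y3, y4 >= 0

Solving the primal: x* = (3.25, 9).
  primal value c^T x* = 52.25.
Solving the dual: y* = (0, 2.75, 0, 1.25).
  dual value b^T y* = 52.25.
Strong duality: c^T x* = b^T y*. Confirmed.

52.25


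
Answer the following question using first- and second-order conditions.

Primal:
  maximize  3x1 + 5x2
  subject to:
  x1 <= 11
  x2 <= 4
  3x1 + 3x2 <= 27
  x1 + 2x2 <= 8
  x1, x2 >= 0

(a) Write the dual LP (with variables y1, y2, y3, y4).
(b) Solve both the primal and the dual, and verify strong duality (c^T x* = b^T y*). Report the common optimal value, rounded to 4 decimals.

The standard primal-dual pair for 'max c^T x s.t. A x <= b, x >= 0' is:
  Dual:  min b^T y  s.t.  A^T y >= c,  y >= 0.

So the dual LP is:
  minimize  11y1 + 4y2 + 27y3 + 8y4
  subject to:
    y1 + 3y3 + y4 >= 3
    y2 + 3y3 + 2y4 >= 5
    y1, y2, y3, y4 >= 0

Solving the primal: x* = (8, 0).
  primal value c^T x* = 24.
Solving the dual: y* = (0, 0, 0, 3).
  dual value b^T y* = 24.
Strong duality: c^T x* = b^T y*. Confirmed.

24


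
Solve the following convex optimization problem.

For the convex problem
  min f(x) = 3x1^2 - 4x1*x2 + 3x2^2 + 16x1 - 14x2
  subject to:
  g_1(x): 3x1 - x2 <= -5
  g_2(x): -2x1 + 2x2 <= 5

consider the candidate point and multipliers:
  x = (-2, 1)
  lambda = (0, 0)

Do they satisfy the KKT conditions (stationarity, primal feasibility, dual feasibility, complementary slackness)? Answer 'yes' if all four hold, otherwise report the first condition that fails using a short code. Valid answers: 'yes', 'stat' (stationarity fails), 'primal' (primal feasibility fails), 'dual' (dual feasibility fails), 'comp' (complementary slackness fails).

Gradient of f: grad f(x) = Q x + c = (0, 0)
Constraint values g_i(x) = a_i^T x - b_i:
  g_1((-2, 1)) = -2
  g_2((-2, 1)) = 1
Stationarity residual: grad f(x) + sum_i lambda_i a_i = (0, 0)
  -> stationarity OK
Primal feasibility (all g_i <= 0): FAILS
Dual feasibility (all lambda_i >= 0): OK
Complementary slackness (lambda_i * g_i(x) = 0 for all i): OK

Verdict: the first failing condition is primal_feasibility -> primal.

primal


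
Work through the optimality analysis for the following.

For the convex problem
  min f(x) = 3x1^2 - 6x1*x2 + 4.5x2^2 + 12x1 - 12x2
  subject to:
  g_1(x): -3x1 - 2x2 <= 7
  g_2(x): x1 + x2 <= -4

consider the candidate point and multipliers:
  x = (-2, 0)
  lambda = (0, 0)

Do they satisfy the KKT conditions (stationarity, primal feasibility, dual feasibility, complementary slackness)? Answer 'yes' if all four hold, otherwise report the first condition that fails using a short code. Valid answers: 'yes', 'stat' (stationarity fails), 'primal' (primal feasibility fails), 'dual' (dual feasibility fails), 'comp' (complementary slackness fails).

Gradient of f: grad f(x) = Q x + c = (0, 0)
Constraint values g_i(x) = a_i^T x - b_i:
  g_1((-2, 0)) = -1
  g_2((-2, 0)) = 2
Stationarity residual: grad f(x) + sum_i lambda_i a_i = (0, 0)
  -> stationarity OK
Primal feasibility (all g_i <= 0): FAILS
Dual feasibility (all lambda_i >= 0): OK
Complementary slackness (lambda_i * g_i(x) = 0 for all i): OK

Verdict: the first failing condition is primal_feasibility -> primal.

primal


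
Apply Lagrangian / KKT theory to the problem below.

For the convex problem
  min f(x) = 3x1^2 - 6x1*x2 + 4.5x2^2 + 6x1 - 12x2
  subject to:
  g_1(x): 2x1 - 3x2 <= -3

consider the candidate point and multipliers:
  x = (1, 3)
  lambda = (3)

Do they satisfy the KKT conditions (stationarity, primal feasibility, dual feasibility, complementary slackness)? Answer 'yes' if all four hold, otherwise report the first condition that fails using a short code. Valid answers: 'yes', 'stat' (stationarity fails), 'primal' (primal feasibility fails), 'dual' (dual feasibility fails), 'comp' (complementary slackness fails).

Gradient of f: grad f(x) = Q x + c = (-6, 9)
Constraint values g_i(x) = a_i^T x - b_i:
  g_1((1, 3)) = -4
Stationarity residual: grad f(x) + sum_i lambda_i a_i = (0, 0)
  -> stationarity OK
Primal feasibility (all g_i <= 0): OK
Dual feasibility (all lambda_i >= 0): OK
Complementary slackness (lambda_i * g_i(x) = 0 for all i): FAILS

Verdict: the first failing condition is complementary_slackness -> comp.

comp


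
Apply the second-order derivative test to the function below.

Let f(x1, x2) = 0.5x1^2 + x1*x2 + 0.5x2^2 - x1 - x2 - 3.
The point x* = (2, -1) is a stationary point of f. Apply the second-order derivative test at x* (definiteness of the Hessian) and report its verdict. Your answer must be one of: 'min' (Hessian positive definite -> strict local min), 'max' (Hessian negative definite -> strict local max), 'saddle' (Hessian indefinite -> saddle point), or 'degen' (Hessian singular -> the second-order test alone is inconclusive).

Compute the Hessian H = grad^2 f:
  H = [[1, 1], [1, 1]]
Verify stationarity: grad f(x*) = H x* + g = (0, 0).
Eigenvalues of H: 0, 2.
H has a zero eigenvalue (singular; positive semidefinite but not definite), so H is neither positive definite, negative definite, nor indefinite. The second-order test alone is inconclusive -> degen.
(Indeed, f is constant along the null direction of H through x*, so x* is not a strict local extremum.)

degen


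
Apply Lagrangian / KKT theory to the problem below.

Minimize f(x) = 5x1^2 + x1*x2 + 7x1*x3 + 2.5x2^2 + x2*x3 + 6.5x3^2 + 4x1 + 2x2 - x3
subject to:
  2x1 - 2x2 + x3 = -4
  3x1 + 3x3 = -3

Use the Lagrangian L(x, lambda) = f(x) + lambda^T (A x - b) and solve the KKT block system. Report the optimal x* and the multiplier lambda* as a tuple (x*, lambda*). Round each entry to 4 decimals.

Form the Lagrangian:
  L(x, lambda) = (1/2) x^T Q x + c^T x + lambda^T (A x - b)
Stationarity (grad_x L = 0): Q x + c + A^T lambda = 0.
Primal feasibility: A x = b.

This gives the KKT block system:
  [ Q   A^T ] [ x     ]   [-c ]
  [ A    0  ] [ lambda ] = [ b ]

Solving the linear system:
  x*      = (-1.4878, 0.7561, 0.4878)
  lambda* = (2.3902, 0.6423)
  f(x*)   = 3.2805

x* = (-1.4878, 0.7561, 0.4878), lambda* = (2.3902, 0.6423)


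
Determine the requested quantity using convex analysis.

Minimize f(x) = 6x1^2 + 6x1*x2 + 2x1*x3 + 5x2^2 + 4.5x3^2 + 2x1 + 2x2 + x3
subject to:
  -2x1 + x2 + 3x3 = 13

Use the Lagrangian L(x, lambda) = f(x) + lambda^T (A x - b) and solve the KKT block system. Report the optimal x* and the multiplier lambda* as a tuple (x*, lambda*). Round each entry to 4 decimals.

Form the Lagrangian:
  L(x, lambda) = (1/2) x^T Q x + c^T x + lambda^T (A x - b)
Stationarity (grad_x L = 0): Q x + c + A^T lambda = 0.
Primal feasibility: A x = b.

This gives the KKT block system:
  [ Q   A^T ] [ x     ]   [-c ]
  [ A    0  ] [ lambda ] = [ b ]

Solving the linear system:
  x*      = (-2.3089, 1.73, 2.2174)
  lambda* = (-5.4462)
  f(x*)   = 35.9302

x* = (-2.3089, 1.73, 2.2174), lambda* = (-5.4462)


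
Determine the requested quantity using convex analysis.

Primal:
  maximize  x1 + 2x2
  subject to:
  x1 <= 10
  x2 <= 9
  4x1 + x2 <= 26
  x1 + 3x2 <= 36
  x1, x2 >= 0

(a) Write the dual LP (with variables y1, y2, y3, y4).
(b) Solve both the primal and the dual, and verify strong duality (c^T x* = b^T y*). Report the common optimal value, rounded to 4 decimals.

The standard primal-dual pair for 'max c^T x s.t. A x <= b, x >= 0' is:
  Dual:  min b^T y  s.t.  A^T y >= c,  y >= 0.

So the dual LP is:
  minimize  10y1 + 9y2 + 26y3 + 36y4
  subject to:
    y1 + 4y3 + y4 >= 1
    y2 + y3 + 3y4 >= 2
    y1, y2, y3, y4 >= 0

Solving the primal: x* = (4.25, 9).
  primal value c^T x* = 22.25.
Solving the dual: y* = (0, 1.75, 0.25, 0).
  dual value b^T y* = 22.25.
Strong duality: c^T x* = b^T y*. Confirmed.

22.25


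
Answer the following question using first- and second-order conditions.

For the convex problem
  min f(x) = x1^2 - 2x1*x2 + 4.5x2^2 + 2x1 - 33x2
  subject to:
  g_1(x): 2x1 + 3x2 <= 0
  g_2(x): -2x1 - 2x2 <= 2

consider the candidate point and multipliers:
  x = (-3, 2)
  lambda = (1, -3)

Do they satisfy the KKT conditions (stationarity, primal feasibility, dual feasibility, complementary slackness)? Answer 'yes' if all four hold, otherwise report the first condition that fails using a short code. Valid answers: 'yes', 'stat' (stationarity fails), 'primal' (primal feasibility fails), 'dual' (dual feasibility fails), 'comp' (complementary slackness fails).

Gradient of f: grad f(x) = Q x + c = (-8, -9)
Constraint values g_i(x) = a_i^T x - b_i:
  g_1((-3, 2)) = 0
  g_2((-3, 2)) = 0
Stationarity residual: grad f(x) + sum_i lambda_i a_i = (0, 0)
  -> stationarity OK
Primal feasibility (all g_i <= 0): OK
Dual feasibility (all lambda_i >= 0): FAILS
Complementary slackness (lambda_i * g_i(x) = 0 for all i): OK

Verdict: the first failing condition is dual_feasibility -> dual.

dual


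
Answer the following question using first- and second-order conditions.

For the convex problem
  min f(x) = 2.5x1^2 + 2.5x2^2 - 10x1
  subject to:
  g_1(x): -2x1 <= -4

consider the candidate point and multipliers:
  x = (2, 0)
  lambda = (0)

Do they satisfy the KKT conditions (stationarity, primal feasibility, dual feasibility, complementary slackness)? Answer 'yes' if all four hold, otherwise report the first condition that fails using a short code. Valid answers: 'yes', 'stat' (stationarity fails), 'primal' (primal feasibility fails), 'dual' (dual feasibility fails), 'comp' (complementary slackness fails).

Gradient of f: grad f(x) = Q x + c = (0, 0)
Constraint values g_i(x) = a_i^T x - b_i:
  g_1((2, 0)) = 0
Stationarity residual: grad f(x) + sum_i lambda_i a_i = (0, 0)
  -> stationarity OK
Primal feasibility (all g_i <= 0): OK
Dual feasibility (all lambda_i >= 0): OK
Complementary slackness (lambda_i * g_i(x) = 0 for all i): OK

Verdict: yes, KKT holds.

yes


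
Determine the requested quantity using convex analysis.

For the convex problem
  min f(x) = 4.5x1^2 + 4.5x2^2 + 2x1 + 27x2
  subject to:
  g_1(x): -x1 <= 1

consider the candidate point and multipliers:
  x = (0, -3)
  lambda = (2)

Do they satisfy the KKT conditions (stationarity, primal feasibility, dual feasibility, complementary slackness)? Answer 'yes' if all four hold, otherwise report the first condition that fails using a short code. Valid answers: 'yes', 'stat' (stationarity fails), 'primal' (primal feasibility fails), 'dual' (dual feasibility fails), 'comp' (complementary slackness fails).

Gradient of f: grad f(x) = Q x + c = (2, 0)
Constraint values g_i(x) = a_i^T x - b_i:
  g_1((0, -3)) = -1
Stationarity residual: grad f(x) + sum_i lambda_i a_i = (0, 0)
  -> stationarity OK
Primal feasibility (all g_i <= 0): OK
Dual feasibility (all lambda_i >= 0): OK
Complementary slackness (lambda_i * g_i(x) = 0 for all i): FAILS

Verdict: the first failing condition is complementary_slackness -> comp.

comp


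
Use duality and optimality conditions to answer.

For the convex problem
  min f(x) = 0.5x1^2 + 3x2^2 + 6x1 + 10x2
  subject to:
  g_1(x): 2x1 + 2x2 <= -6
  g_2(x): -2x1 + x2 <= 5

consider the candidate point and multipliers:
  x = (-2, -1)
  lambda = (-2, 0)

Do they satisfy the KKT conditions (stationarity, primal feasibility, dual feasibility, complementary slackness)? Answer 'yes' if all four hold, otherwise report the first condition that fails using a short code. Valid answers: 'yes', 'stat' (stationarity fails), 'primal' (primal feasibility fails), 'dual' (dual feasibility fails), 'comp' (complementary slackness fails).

Gradient of f: grad f(x) = Q x + c = (4, 4)
Constraint values g_i(x) = a_i^T x - b_i:
  g_1((-2, -1)) = 0
  g_2((-2, -1)) = -2
Stationarity residual: grad f(x) + sum_i lambda_i a_i = (0, 0)
  -> stationarity OK
Primal feasibility (all g_i <= 0): OK
Dual feasibility (all lambda_i >= 0): FAILS
Complementary slackness (lambda_i * g_i(x) = 0 for all i): OK

Verdict: the first failing condition is dual_feasibility -> dual.

dual


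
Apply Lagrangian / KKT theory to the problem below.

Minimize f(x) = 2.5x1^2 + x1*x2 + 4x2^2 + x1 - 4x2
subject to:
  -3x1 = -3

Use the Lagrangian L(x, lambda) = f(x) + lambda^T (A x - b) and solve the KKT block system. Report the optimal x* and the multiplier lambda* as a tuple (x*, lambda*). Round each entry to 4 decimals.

Form the Lagrangian:
  L(x, lambda) = (1/2) x^T Q x + c^T x + lambda^T (A x - b)
Stationarity (grad_x L = 0): Q x + c + A^T lambda = 0.
Primal feasibility: A x = b.

This gives the KKT block system:
  [ Q   A^T ] [ x     ]   [-c ]
  [ A    0  ] [ lambda ] = [ b ]

Solving the linear system:
  x*      = (1, 0.375)
  lambda* = (2.125)
  f(x*)   = 2.9375

x* = (1, 0.375), lambda* = (2.125)


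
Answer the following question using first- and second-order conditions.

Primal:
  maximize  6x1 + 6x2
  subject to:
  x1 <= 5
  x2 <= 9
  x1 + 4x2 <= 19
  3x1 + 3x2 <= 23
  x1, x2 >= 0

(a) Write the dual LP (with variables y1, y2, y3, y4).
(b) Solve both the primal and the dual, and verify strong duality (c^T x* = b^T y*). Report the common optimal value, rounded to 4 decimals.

The standard primal-dual pair for 'max c^T x s.t. A x <= b, x >= 0' is:
  Dual:  min b^T y  s.t.  A^T y >= c,  y >= 0.

So the dual LP is:
  minimize  5y1 + 9y2 + 19y3 + 23y4
  subject to:
    y1 + y3 + 3y4 >= 6
    y2 + 4y3 + 3y4 >= 6
    y1, y2, y3, y4 >= 0

Solving the primal: x* = (5, 2.6667).
  primal value c^T x* = 46.
Solving the dual: y* = (0, 0, 0, 2).
  dual value b^T y* = 46.
Strong duality: c^T x* = b^T y*. Confirmed.

46


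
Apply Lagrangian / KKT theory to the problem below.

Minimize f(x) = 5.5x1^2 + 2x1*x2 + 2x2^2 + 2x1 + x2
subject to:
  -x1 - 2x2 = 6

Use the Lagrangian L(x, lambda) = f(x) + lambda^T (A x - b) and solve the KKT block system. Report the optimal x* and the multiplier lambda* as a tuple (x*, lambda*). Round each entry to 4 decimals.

Form the Lagrangian:
  L(x, lambda) = (1/2) x^T Q x + c^T x + lambda^T (A x - b)
Stationarity (grad_x L = 0): Q x + c + A^T lambda = 0.
Primal feasibility: A x = b.

This gives the KKT block system:
  [ Q   A^T ] [ x     ]   [-c ]
  [ A    0  ] [ lambda ] = [ b ]

Solving the linear system:
  x*      = (-0.15, -2.925)
  lambda* = (-5.5)
  f(x*)   = 14.8875

x* = (-0.15, -2.925), lambda* = (-5.5)


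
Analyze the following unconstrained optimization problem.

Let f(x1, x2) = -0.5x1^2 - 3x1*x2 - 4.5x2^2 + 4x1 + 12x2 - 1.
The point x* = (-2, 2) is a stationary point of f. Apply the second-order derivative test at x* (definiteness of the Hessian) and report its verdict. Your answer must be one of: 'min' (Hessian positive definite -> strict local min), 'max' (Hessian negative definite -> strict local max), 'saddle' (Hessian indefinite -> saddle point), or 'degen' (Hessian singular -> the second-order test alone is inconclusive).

Compute the Hessian H = grad^2 f:
  H = [[-1, -3], [-3, -9]]
Verify stationarity: grad f(x*) = H x* + g = (0, 0).
Eigenvalues of H: -10, 0.
H has a zero eigenvalue (singular; negative semidefinite but not definite), so H is neither positive definite, negative definite, nor indefinite. The second-order test alone is inconclusive -> degen.
(Indeed, f is constant along the null direction of H through x*, so x* is not a strict local extremum.)

degen


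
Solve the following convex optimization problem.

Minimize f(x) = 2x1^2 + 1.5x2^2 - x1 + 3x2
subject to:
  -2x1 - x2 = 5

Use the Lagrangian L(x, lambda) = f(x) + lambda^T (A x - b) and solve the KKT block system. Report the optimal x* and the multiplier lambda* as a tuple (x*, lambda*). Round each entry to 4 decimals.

Form the Lagrangian:
  L(x, lambda) = (1/2) x^T Q x + c^T x + lambda^T (A x - b)
Stationarity (grad_x L = 0): Q x + c + A^T lambda = 0.
Primal feasibility: A x = b.

This gives the KKT block system:
  [ Q   A^T ] [ x     ]   [-c ]
  [ A    0  ] [ lambda ] = [ b ]

Solving the linear system:
  x*      = (-1.4375, -2.125)
  lambda* = (-3.375)
  f(x*)   = 5.9688

x* = (-1.4375, -2.125), lambda* = (-3.375)


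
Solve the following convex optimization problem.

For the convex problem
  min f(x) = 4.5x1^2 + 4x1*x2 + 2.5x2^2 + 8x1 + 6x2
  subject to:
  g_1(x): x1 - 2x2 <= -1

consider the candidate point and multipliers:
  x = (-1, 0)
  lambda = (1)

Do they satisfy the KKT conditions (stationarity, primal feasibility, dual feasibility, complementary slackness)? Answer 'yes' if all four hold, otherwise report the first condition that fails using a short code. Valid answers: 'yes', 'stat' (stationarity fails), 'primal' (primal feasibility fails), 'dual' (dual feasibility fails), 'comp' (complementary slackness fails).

Gradient of f: grad f(x) = Q x + c = (-1, 2)
Constraint values g_i(x) = a_i^T x - b_i:
  g_1((-1, 0)) = 0
Stationarity residual: grad f(x) + sum_i lambda_i a_i = (0, 0)
  -> stationarity OK
Primal feasibility (all g_i <= 0): OK
Dual feasibility (all lambda_i >= 0): OK
Complementary slackness (lambda_i * g_i(x) = 0 for all i): OK

Verdict: yes, KKT holds.

yes


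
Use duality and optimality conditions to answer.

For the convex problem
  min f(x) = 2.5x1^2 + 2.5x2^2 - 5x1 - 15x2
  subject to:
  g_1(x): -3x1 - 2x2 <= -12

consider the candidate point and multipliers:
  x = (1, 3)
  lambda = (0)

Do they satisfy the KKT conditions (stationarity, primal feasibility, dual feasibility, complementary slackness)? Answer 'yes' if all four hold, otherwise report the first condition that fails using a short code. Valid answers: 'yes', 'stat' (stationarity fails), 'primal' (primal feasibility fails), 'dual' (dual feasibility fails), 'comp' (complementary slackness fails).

Gradient of f: grad f(x) = Q x + c = (0, 0)
Constraint values g_i(x) = a_i^T x - b_i:
  g_1((1, 3)) = 3
Stationarity residual: grad f(x) + sum_i lambda_i a_i = (0, 0)
  -> stationarity OK
Primal feasibility (all g_i <= 0): FAILS
Dual feasibility (all lambda_i >= 0): OK
Complementary slackness (lambda_i * g_i(x) = 0 for all i): OK

Verdict: the first failing condition is primal_feasibility -> primal.

primal


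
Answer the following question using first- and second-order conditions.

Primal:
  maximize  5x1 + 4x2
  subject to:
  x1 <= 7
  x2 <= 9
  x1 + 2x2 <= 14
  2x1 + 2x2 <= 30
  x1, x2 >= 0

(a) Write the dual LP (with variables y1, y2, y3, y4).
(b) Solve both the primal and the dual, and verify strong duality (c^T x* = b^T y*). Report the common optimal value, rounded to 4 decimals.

The standard primal-dual pair for 'max c^T x s.t. A x <= b, x >= 0' is:
  Dual:  min b^T y  s.t.  A^T y >= c,  y >= 0.

So the dual LP is:
  minimize  7y1 + 9y2 + 14y3 + 30y4
  subject to:
    y1 + y3 + 2y4 >= 5
    y2 + 2y3 + 2y4 >= 4
    y1, y2, y3, y4 >= 0

Solving the primal: x* = (7, 3.5).
  primal value c^T x* = 49.
Solving the dual: y* = (3, 0, 2, 0).
  dual value b^T y* = 49.
Strong duality: c^T x* = b^T y*. Confirmed.

49


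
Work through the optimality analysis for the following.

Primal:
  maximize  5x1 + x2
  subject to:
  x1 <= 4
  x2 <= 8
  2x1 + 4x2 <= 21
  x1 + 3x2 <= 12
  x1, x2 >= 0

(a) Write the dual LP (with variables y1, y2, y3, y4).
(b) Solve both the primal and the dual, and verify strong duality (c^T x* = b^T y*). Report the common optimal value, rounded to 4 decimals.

The standard primal-dual pair for 'max c^T x s.t. A x <= b, x >= 0' is:
  Dual:  min b^T y  s.t.  A^T y >= c,  y >= 0.

So the dual LP is:
  minimize  4y1 + 8y2 + 21y3 + 12y4
  subject to:
    y1 + 2y3 + y4 >= 5
    y2 + 4y3 + 3y4 >= 1
    y1, y2, y3, y4 >= 0

Solving the primal: x* = (4, 2.6667).
  primal value c^T x* = 22.6667.
Solving the dual: y* = (4.6667, 0, 0, 0.3333).
  dual value b^T y* = 22.6667.
Strong duality: c^T x* = b^T y*. Confirmed.

22.6667


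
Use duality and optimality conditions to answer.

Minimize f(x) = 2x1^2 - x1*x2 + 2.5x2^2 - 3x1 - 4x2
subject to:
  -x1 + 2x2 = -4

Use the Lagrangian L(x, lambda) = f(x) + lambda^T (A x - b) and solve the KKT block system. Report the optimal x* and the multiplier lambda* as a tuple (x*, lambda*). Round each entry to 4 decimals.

Form the Lagrangian:
  L(x, lambda) = (1/2) x^T Q x + c^T x + lambda^T (A x - b)
Stationarity (grad_x L = 0): Q x + c + A^T lambda = 0.
Primal feasibility: A x = b.

This gives the KKT block system:
  [ Q   A^T ] [ x     ]   [-c ]
  [ A    0  ] [ lambda ] = [ b ]

Solving the linear system:
  x*      = (1.8824, -1.0588)
  lambda* = (5.5882)
  f(x*)   = 10.4706

x* = (1.8824, -1.0588), lambda* = (5.5882)
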